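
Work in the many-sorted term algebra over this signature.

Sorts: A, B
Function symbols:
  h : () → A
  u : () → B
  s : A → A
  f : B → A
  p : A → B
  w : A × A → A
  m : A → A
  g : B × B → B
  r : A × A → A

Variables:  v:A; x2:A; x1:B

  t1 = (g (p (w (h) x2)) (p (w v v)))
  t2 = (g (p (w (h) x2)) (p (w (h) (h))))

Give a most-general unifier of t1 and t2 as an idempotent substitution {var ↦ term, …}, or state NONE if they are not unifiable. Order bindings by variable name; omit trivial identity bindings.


{v ↦ (h)}


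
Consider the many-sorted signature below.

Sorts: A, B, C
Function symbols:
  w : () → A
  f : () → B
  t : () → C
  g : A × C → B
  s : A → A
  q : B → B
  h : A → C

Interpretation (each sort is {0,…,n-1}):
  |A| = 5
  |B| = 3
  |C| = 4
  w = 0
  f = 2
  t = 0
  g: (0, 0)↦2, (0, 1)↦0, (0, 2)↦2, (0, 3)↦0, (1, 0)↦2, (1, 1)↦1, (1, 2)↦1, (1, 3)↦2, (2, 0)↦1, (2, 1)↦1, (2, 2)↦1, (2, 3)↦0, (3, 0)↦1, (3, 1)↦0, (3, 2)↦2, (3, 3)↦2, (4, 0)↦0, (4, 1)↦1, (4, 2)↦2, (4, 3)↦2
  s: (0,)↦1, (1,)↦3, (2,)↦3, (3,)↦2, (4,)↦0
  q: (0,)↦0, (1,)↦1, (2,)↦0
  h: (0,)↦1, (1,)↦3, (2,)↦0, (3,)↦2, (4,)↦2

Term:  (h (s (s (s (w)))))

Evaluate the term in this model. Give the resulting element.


  w = 0
  (s (w)) = s(0,) = 1
  (s (s (w))) = s(1,) = 3
  (s (s (s (w)))) = s(3,) = 2
  (h (s (s (s (w))))) = h(2,) = 0

value = 0


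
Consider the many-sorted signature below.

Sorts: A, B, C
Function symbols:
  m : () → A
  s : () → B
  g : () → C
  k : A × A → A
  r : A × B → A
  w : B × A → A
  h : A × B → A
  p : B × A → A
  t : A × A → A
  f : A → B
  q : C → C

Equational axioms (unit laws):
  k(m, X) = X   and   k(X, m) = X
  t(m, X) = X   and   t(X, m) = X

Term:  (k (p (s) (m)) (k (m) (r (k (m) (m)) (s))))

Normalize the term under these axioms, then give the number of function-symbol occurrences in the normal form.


1. (k (p (s) (m)) (k (m) (r (k (m) (m)) (s))))  →  (k (p (s) (m)) (r (k (m) (m)) (s)))
2. (k (p (s) (m)) (r (k (m) (m)) (s)))  →  (k (p (s) (m)) (r (m) (s)))
normal form: (k (p (s) (m)) (r (m) (s)))

size = 7


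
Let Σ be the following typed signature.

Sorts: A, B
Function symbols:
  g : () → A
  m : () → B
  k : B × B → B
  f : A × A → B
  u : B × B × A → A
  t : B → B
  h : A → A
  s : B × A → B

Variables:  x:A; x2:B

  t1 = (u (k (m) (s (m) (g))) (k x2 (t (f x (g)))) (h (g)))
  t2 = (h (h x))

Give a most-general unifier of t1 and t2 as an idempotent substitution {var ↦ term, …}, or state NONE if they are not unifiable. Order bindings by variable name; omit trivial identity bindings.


NONE (not unifiable)

head clash or occurs-check failure — not unifiable


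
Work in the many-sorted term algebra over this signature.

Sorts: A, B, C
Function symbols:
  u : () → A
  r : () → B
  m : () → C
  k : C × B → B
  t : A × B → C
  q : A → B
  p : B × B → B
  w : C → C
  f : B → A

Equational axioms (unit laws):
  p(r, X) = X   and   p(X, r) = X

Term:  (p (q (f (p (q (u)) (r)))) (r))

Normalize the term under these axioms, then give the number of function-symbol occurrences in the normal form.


size = 4

1. (p (q (f (p (q (u)) (r)))) (r))  →  (q (f (p (q (u)) (r))))
2. (q (f (p (q (u)) (r))))  →  (q (f (q (u))))
normal form: (q (f (q (u))))


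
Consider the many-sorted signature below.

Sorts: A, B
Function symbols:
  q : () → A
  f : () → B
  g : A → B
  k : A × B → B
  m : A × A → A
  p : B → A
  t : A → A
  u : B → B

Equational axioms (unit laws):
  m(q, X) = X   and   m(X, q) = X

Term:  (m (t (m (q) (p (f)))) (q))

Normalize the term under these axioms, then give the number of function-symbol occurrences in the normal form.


1. (m (t (m (q) (p (f)))) (q))  →  (t (m (q) (p (f))))
2. (t (m (q) (p (f))))  →  (t (p (f)))
normal form: (t (p (f)))

size = 3


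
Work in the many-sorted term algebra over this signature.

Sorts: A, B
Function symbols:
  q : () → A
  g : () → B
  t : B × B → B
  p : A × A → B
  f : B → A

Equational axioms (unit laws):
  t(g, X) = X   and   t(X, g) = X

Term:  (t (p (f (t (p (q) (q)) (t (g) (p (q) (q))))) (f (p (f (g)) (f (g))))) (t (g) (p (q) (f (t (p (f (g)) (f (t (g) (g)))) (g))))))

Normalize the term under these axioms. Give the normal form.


normal form = (t (p (f (t (p (q) (q)) (p (q) (q)))) (f (p (f (g)) (f (g))))) (p (q) (f (p (f (g)) (f (g))))))

1. (t (p (f (t (p (q) (q)) (t (g) (p (q) (q))))) (f (p (f (g)) (f (g))))) (t (g) (p (q) (f (t (p (f (g)) (f (t (g) (g)))) (g))))))  →  (t (p (f (t (p (q) (q)) (p (q) (q)))) (f (p (f (g)) (f (g))))) (t (g) (p (q) (f (t (p (f (g)) (f (t (g) (g)))) (g))))))
2. (t (p (f (t (p (q) (q)) (p (q) (q)))) (f (p (f (g)) (f (g))))) (t (g) (p (q) (f (t (p (f (g)) (f (t (g) (g)))) (g))))))  →  (t (p (f (t (p (q) (q)) (p (q) (q)))) (f (p (f (g)) (f (g))))) (p (q) (f (t (p (f (g)) (f (t (g) (g)))) (g)))))
3. (t (p (f (t (p (q) (q)) (p (q) (q)))) (f (p (f (g)) (f (g))))) (p (q) (f (t (p (f (g)) (f (t (g) (g)))) (g)))))  →  (t (p (f (t (p (q) (q)) (p (q) (q)))) (f (p (f (g)) (f (g))))) (p (q) (f (p (f (g)) (f (t (g) (g)))))))
4. (t (p (f (t (p (q) (q)) (p (q) (q)))) (f (p (f (g)) (f (g))))) (p (q) (f (p (f (g)) (f (t (g) (g)))))))  →  (t (p (f (t (p (q) (q)) (p (q) (q)))) (f (p (f (g)) (f (g))))) (p (q) (f (p (f (g)) (f (g))))))


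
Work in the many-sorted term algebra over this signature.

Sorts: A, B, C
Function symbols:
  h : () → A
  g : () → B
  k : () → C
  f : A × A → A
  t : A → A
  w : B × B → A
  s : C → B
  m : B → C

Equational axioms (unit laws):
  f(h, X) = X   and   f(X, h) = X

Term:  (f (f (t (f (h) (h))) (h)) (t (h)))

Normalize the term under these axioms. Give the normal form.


1. (f (f (t (f (h) (h))) (h)) (t (h)))  →  (f (t (f (h) (h))) (t (h)))
2. (f (t (f (h) (h))) (t (h)))  →  (f (t (h)) (t (h)))

normal form = (f (t (h)) (t (h)))


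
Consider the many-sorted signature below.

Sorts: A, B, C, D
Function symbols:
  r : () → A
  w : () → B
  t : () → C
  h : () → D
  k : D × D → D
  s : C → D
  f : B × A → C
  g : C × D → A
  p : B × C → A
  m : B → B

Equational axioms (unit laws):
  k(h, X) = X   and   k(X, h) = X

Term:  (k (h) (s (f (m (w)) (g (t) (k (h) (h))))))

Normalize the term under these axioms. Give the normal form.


normal form = (s (f (m (w)) (g (t) (h))))

1. (k (h) (s (f (m (w)) (g (t) (k (h) (h))))))  →  (s (f (m (w)) (g (t) (k (h) (h)))))
2. (s (f (m (w)) (g (t) (k (h) (h)))))  →  (s (f (m (w)) (g (t) (h))))


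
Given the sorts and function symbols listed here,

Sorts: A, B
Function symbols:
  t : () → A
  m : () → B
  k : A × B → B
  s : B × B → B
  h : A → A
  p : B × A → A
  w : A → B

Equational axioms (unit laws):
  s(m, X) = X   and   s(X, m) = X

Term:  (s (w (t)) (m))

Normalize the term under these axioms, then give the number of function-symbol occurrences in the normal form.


1. (s (w (t)) (m))  →  (w (t))
normal form: (w (t))

size = 2


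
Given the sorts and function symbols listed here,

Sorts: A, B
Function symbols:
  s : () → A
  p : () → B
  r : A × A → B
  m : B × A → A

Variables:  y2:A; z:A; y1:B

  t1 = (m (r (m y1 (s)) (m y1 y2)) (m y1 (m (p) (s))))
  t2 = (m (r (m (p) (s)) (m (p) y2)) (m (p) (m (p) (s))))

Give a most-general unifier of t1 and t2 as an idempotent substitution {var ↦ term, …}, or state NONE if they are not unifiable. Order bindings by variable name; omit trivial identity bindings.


{y1 ↦ (p)}


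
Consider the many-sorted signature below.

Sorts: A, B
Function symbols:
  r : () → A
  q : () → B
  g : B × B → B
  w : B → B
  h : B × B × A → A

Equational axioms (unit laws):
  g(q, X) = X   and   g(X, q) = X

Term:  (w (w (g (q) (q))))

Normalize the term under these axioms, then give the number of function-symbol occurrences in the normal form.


size = 3

1. (w (w (g (q) (q))))  →  (w (w (q)))
normal form: (w (w (q)))


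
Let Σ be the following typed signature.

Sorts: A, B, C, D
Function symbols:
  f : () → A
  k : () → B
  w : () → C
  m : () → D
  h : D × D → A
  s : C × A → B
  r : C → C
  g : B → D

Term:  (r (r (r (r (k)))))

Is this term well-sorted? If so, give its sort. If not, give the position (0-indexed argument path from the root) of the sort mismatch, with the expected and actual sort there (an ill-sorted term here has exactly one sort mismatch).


        (k) : B
      (r (k)) : ✗ arg 0 at [0, 0, 0, 0] has sort B, expected C

ill-sorted at position [0, 0, 0, 0]: expected C, got B


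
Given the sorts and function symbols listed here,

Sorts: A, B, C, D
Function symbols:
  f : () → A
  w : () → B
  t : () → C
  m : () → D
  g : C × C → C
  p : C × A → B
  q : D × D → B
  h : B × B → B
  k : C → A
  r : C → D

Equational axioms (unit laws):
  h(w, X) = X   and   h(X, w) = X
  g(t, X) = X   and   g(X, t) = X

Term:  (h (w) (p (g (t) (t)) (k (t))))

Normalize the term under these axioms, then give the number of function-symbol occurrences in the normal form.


size = 4

1. (h (w) (p (g (t) (t)) (k (t))))  →  (p (g (t) (t)) (k (t)))
2. (p (g (t) (t)) (k (t)))  →  (p (t) (k (t)))
normal form: (p (t) (k (t)))


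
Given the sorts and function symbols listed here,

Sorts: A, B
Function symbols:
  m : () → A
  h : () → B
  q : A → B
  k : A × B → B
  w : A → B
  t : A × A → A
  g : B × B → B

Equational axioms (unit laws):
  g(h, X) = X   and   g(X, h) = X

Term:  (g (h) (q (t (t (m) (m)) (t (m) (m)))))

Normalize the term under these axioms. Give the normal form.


normal form = (q (t (t (m) (m)) (t (m) (m))))

1. (g (h) (q (t (t (m) (m)) (t (m) (m)))))  →  (q (t (t (m) (m)) (t (m) (m))))


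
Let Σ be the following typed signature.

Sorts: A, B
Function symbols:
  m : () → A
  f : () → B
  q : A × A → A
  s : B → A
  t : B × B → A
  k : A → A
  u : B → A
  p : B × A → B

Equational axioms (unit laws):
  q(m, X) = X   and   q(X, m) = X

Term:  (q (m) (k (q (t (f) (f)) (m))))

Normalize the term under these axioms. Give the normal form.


1. (q (m) (k (q (t (f) (f)) (m))))  →  (k (q (t (f) (f)) (m)))
2. (k (q (t (f) (f)) (m)))  →  (k (t (f) (f)))

normal form = (k (t (f) (f)))


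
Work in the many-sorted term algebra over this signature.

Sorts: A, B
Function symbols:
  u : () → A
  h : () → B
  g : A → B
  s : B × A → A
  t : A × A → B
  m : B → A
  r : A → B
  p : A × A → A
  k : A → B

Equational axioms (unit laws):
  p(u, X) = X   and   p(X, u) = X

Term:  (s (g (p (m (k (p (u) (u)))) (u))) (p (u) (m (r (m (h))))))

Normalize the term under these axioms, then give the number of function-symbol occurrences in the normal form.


1. (s (g (p (m (k (p (u) (u)))) (u))) (p (u) (m (r (m (h))))))  →  (s (g (m (k (p (u) (u))))) (p (u) (m (r (m (h))))))
2. (s (g (m (k (p (u) (u))))) (p (u) (m (r (m (h))))))  →  (s (g (m (k (u)))) (p (u) (m (r (m (h))))))
3. (s (g (m (k (u)))) (p (u) (m (r (m (h))))))  →  (s (g (m (k (u)))) (m (r (m (h)))))
normal form: (s (g (m (k (u)))) (m (r (m (h)))))

size = 9


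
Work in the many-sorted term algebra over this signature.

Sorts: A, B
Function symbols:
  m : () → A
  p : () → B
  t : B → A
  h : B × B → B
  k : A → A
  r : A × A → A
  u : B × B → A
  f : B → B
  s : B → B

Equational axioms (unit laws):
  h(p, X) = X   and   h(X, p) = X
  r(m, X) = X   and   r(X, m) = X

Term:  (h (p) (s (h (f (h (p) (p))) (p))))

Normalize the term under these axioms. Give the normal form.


normal form = (s (f (p)))

1. (h (p) (s (h (f (h (p) (p))) (p))))  →  (s (h (f (h (p) (p))) (p)))
2. (s (h (f (h (p) (p))) (p)))  →  (s (f (h (p) (p))))
3. (s (f (h (p) (p))))  →  (s (f (p)))


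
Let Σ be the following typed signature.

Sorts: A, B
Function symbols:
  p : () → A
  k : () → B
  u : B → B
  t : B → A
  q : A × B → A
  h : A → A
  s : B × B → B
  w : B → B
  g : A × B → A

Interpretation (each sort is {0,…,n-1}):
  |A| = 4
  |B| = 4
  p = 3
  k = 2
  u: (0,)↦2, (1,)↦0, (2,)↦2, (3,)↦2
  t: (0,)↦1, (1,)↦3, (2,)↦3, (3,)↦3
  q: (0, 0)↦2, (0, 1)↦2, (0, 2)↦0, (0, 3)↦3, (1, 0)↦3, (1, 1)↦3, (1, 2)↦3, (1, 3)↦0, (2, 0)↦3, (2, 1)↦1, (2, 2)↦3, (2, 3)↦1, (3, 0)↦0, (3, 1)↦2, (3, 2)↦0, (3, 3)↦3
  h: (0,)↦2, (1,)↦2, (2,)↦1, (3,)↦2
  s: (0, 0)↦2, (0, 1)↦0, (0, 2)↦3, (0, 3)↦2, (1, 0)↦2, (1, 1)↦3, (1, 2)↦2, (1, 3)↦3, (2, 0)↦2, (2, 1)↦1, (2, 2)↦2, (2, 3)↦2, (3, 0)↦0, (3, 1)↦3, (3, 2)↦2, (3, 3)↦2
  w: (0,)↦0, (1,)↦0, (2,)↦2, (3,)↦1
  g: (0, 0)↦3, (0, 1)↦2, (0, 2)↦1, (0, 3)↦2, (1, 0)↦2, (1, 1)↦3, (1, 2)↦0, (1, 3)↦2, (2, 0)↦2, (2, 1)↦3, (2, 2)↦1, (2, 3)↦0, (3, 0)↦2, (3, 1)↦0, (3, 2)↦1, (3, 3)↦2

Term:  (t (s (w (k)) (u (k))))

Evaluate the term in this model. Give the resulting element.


value = 3

  k = 2
  (w (k)) = w(2,) = 2
  k = 2
  (u (k)) = u(2,) = 2
  (s (w (k)) (u (k))) = s(2, 2) = 2
  (t (s (w (k)) (u (k)))) = t(2,) = 3


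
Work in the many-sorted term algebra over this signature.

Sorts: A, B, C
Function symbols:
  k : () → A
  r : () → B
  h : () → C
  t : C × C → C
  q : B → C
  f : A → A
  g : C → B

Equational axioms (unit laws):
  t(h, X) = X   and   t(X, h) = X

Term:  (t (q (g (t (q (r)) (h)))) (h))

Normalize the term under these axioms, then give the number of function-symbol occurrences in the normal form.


1. (t (q (g (t (q (r)) (h)))) (h))  →  (q (g (t (q (r)) (h))))
2. (q (g (t (q (r)) (h))))  →  (q (g (q (r))))
normal form: (q (g (q (r))))

size = 4


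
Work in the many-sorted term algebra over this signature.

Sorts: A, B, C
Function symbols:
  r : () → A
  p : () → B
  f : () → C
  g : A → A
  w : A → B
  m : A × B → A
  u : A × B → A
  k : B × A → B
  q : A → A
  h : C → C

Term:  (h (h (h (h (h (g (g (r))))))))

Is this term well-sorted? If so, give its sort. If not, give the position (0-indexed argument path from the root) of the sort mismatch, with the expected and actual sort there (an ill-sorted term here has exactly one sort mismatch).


              (r) : A
            (g (r)) : A
          (g (g (r))) : A
        (h (g (g (r)))) : ✗ arg 0 at [0, 0, 0, 0, 0] has sort A, expected C

ill-sorted at position [0, 0, 0, 0, 0]: expected C, got A


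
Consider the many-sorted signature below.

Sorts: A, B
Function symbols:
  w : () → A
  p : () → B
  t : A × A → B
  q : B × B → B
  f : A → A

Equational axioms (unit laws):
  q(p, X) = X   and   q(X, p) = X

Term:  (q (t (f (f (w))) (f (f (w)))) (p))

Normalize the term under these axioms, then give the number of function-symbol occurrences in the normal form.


size = 7

1. (q (t (f (f (w))) (f (f (w)))) (p))  →  (t (f (f (w))) (f (f (w))))
normal form: (t (f (f (w))) (f (f (w))))


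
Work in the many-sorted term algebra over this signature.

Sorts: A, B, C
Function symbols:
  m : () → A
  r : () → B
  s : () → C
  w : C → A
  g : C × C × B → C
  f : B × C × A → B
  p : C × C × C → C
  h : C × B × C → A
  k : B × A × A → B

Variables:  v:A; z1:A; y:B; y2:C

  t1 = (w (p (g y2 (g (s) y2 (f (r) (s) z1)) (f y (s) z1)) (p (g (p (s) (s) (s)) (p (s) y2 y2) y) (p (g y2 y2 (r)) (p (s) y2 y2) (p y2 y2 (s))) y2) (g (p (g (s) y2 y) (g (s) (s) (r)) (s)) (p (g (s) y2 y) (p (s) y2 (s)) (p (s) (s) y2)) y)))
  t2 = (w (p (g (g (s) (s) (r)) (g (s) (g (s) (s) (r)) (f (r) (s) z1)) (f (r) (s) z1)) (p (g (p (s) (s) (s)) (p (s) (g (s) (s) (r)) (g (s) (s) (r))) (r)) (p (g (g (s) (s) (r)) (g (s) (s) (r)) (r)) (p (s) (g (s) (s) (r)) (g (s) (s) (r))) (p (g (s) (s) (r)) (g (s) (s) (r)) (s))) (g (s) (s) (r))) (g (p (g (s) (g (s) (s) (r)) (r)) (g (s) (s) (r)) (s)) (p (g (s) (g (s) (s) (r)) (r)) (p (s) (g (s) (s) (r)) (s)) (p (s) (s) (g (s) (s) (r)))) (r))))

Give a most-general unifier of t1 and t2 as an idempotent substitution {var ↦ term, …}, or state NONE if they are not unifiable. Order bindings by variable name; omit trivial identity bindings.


{y ↦ (r), y2 ↦ (g (s) (s) (r))}


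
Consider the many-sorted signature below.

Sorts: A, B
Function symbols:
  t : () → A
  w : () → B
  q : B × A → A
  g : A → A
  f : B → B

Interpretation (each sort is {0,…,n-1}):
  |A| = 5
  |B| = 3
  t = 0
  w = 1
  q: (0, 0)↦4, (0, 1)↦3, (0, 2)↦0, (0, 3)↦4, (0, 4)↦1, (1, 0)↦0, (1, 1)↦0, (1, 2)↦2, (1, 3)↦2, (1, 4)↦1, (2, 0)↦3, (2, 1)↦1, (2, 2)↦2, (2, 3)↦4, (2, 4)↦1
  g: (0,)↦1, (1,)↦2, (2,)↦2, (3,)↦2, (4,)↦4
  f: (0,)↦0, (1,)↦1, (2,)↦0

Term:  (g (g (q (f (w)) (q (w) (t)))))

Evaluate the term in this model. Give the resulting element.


  w = 1
  (f (w)) = f(1,) = 1
  w = 1
  t = 0
  (q (w) (t)) = q(1, 0) = 0
  (q (f (w)) (q (w) (t))) = q(1, 0) = 0
  (g (q (f (w)) (q (w) (t)))) = g(0,) = 1
  (g (g (q (f (w)) (q (w) (t))))) = g(1,) = 2

value = 2


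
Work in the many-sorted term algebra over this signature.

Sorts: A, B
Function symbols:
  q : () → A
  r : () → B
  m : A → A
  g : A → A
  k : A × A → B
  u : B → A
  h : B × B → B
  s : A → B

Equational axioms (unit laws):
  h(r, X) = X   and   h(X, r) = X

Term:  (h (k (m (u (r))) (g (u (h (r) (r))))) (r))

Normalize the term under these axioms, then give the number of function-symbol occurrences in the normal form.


size = 7

1. (h (k (m (u (r))) (g (u (h (r) (r))))) (r))  →  (k (m (u (r))) (g (u (h (r) (r)))))
2. (k (m (u (r))) (g (u (h (r) (r)))))  →  (k (m (u (r))) (g (u (r))))
normal form: (k (m (u (r))) (g (u (r))))


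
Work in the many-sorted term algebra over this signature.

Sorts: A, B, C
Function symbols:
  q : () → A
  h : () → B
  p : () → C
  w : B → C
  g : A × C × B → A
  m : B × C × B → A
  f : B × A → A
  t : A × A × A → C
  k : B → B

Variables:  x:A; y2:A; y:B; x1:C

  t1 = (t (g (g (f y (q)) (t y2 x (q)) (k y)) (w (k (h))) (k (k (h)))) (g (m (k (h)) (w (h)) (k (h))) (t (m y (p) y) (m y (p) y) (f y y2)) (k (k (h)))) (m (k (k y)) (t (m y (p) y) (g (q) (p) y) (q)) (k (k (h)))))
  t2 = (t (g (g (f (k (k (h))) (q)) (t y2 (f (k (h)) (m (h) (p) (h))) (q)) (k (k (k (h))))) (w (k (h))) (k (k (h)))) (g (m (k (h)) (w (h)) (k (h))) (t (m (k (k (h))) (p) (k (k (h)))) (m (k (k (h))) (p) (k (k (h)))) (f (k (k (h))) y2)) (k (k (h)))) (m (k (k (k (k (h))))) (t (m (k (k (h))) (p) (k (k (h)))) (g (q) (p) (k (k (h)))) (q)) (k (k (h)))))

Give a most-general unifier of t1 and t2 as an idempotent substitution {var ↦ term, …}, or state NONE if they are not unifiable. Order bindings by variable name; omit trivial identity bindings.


{x ↦ (f (k (h)) (m (h) (p) (h))), y ↦ (k (k (h)))}


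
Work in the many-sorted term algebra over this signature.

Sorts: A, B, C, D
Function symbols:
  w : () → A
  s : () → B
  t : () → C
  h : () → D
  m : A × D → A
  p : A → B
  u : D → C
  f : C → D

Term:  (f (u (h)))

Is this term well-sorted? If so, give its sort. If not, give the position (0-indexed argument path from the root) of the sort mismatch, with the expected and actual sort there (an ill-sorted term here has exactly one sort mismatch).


well-sorted; sort = D

    (h) : D
  (u (h)) : C
(f (u (h))) : D


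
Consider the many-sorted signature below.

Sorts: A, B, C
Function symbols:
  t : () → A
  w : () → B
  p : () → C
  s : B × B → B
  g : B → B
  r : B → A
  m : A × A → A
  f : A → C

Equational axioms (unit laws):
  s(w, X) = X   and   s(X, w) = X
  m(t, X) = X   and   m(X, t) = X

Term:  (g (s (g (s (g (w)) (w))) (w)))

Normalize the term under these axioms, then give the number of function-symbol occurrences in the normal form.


1. (g (s (g (s (g (w)) (w))) (w)))  →  (g (g (s (g (w)) (w))))
2. (g (g (s (g (w)) (w))))  →  (g (g (g (w))))
normal form: (g (g (g (w))))

size = 4


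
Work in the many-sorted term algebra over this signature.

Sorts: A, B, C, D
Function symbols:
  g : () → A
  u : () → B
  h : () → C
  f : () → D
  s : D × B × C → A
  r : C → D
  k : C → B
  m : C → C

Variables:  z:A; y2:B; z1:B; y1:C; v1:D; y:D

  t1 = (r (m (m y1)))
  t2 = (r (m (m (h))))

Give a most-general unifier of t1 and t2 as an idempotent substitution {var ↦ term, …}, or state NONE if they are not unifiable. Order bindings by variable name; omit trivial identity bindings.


{y1 ↦ (h)}


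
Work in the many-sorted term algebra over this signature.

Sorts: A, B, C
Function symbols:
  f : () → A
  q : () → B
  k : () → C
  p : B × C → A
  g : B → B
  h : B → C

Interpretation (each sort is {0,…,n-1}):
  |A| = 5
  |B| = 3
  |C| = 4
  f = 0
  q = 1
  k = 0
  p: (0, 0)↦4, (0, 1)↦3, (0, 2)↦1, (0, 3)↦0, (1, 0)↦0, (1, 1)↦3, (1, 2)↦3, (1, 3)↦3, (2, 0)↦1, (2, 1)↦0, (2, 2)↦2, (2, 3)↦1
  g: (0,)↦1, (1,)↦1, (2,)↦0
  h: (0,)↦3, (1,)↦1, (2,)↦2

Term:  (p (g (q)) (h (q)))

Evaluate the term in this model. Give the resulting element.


  q = 1
  (g (q)) = g(1,) = 1
  q = 1
  (h (q)) = h(1,) = 1
  (p (g (q)) (h (q))) = p(1, 1) = 3

value = 3


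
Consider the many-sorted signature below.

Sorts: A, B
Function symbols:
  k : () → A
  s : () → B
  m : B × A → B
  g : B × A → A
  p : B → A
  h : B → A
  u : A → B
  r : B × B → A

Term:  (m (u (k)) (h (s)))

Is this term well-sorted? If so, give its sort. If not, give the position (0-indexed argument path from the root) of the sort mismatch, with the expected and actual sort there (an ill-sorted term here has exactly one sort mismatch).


well-sorted; sort = B

    (k) : A
  (u (k)) : B
    (s) : B
  (h (s)) : A
(m (u (k)) (h (s))) : B


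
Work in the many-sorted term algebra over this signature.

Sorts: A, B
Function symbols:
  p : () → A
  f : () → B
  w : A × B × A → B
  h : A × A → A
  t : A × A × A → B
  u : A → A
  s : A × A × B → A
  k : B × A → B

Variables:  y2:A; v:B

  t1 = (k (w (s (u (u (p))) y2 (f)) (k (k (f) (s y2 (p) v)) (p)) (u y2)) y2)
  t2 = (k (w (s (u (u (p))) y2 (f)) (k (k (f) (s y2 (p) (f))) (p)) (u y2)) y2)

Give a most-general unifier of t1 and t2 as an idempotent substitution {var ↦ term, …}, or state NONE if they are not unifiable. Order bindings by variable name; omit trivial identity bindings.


{v ↦ (f)}


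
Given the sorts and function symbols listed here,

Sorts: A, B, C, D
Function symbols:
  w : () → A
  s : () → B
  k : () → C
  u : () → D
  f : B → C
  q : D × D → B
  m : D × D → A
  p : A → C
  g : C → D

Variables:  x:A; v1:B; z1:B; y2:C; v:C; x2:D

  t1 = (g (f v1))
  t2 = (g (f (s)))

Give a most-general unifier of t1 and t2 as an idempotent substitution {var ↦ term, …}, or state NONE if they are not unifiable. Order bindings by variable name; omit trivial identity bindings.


{v1 ↦ (s)}


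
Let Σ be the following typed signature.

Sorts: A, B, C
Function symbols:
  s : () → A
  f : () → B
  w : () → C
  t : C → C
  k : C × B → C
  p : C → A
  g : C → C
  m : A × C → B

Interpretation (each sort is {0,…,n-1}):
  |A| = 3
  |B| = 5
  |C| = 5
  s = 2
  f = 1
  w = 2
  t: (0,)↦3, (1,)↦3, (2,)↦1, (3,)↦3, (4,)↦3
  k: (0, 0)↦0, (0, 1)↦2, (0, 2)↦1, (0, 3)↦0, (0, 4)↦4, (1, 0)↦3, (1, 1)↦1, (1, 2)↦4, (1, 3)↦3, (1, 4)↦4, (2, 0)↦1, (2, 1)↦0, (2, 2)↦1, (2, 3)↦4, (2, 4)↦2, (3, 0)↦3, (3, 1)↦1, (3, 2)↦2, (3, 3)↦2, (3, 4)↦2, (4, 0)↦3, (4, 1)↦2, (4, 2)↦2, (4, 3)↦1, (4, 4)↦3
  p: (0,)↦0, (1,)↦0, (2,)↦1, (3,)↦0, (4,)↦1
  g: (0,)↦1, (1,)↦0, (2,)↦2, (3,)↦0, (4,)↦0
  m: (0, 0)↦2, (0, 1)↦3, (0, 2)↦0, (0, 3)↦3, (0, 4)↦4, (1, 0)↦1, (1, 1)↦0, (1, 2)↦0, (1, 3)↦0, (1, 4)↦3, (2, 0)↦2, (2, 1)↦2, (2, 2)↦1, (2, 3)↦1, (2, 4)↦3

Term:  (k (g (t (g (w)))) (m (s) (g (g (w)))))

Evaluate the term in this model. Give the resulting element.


value = 2

  w = 2
  (g (w)) = g(2,) = 2
  (t (g (w))) = t(2,) = 1
  (g (t (g (w)))) = g(1,) = 0
  s = 2
  w = 2
  (g (w)) = g(2,) = 2
  (g (g (w))) = g(2,) = 2
  (m (s) (g (g (w)))) = m(2, 2) = 1
  (k (g (t (g (w)))) (m (s) (g (g (w))))) = k(0, 1) = 2


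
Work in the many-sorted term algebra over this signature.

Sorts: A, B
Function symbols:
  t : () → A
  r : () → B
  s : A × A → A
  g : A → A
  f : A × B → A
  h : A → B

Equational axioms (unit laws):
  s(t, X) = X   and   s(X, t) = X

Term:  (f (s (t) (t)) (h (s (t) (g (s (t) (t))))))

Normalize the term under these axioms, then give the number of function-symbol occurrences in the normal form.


1. (f (s (t) (t)) (h (s (t) (g (s (t) (t))))))  →  (f (t) (h (s (t) (g (s (t) (t))))))
2. (f (t) (h (s (t) (g (s (t) (t))))))  →  (f (t) (h (g (s (t) (t)))))
3. (f (t) (h (g (s (t) (t)))))  →  (f (t) (h (g (t))))
normal form: (f (t) (h (g (t))))

size = 5


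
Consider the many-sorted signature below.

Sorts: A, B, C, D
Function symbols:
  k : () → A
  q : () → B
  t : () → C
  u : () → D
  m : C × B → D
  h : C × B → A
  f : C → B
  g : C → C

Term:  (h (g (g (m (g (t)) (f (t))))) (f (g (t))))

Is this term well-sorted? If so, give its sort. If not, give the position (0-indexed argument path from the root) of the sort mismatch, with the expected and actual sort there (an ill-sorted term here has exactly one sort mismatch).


          (t) : C
        (g (t)) : C
          (t) : C
        (f (t)) : B
      (m (g (t)) (f (t))) : D
    (g (m (g (t)) (f (t)))) : ✗ arg 0 at [0, 0, 0] has sort D, expected C
      (t) : C
    (g (t)) : C
  (f (g (t))) : B

ill-sorted at position [0, 0, 0]: expected C, got D


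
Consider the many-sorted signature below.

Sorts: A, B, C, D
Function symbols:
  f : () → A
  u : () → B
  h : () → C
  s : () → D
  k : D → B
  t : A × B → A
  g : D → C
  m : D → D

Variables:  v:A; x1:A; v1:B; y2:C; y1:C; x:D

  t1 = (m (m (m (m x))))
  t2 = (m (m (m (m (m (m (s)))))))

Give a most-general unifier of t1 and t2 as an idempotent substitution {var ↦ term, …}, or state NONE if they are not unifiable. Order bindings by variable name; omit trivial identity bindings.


{x ↦ (m (m (s)))}


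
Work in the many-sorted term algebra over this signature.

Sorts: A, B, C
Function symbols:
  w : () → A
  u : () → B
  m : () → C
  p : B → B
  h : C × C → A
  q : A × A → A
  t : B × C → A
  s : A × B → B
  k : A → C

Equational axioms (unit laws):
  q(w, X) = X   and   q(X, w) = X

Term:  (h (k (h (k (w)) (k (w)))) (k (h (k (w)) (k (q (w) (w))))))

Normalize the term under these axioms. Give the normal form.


1. (h (k (h (k (w)) (k (w)))) (k (h (k (w)) (k (q (w) (w))))))  →  (h (k (h (k (w)) (k (w)))) (k (h (k (w)) (k (w)))))

normal form = (h (k (h (k (w)) (k (w)))) (k (h (k (w)) (k (w)))))


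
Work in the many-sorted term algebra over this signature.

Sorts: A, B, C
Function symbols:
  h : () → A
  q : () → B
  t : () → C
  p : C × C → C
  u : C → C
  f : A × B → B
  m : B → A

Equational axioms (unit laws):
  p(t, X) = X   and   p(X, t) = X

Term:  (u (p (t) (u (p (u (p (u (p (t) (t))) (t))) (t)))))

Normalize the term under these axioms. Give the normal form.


1. (u (p (t) (u (p (u (p (u (p (t) (t))) (t))) (t)))))  →  (u (u (p (u (p (u (p (t) (t))) (t))) (t))))
2. (u (u (p (u (p (u (p (t) (t))) (t))) (t))))  →  (u (u (u (p (u (p (t) (t))) (t)))))
3. (u (u (u (p (u (p (t) (t))) (t)))))  →  (u (u (u (u (p (t) (t))))))
4. (u (u (u (u (p (t) (t))))))  →  (u (u (u (u (t)))))

normal form = (u (u (u (u (t)))))


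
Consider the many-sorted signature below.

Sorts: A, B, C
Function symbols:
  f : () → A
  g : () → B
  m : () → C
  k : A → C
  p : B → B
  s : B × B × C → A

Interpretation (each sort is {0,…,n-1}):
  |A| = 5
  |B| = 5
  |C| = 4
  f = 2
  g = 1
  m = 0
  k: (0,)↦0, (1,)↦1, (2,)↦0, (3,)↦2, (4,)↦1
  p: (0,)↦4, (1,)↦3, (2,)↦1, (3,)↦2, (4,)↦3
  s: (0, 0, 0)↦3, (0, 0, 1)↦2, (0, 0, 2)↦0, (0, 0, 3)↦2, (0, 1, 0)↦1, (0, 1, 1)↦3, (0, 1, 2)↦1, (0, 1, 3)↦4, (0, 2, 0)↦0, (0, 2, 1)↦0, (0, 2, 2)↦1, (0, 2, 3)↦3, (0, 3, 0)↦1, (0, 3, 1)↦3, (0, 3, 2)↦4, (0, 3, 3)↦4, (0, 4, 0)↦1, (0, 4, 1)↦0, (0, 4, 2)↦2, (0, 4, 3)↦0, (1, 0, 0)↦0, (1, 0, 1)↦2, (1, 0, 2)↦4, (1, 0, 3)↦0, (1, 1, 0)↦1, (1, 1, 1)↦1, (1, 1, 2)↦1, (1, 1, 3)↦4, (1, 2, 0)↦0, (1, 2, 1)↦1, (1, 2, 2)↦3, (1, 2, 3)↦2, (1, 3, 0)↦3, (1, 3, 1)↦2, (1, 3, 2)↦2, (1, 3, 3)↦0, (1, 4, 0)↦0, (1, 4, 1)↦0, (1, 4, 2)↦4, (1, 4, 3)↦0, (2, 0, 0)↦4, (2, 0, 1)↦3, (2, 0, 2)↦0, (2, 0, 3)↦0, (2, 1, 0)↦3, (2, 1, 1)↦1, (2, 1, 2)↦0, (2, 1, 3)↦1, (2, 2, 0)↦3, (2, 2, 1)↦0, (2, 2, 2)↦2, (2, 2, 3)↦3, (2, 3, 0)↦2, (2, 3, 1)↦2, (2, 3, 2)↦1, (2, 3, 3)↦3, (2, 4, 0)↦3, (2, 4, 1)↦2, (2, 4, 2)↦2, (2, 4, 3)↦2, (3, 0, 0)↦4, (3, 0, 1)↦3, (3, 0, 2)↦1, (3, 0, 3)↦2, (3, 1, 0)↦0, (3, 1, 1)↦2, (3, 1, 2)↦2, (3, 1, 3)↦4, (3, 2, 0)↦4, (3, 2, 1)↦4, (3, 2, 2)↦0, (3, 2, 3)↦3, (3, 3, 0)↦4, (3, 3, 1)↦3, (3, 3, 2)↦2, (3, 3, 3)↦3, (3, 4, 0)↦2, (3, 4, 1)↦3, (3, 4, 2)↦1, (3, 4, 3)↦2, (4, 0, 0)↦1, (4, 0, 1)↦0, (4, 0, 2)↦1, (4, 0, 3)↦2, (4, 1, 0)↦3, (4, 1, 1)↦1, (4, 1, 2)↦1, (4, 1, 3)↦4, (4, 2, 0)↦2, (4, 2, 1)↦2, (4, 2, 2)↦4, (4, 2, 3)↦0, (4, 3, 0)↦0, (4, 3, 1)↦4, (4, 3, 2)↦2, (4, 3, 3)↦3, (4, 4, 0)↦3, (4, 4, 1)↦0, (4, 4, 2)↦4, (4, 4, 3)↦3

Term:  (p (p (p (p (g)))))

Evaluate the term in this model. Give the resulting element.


value = 3

  g = 1
  (p (g)) = p(1,) = 3
  (p (p (g))) = p(3,) = 2
  (p (p (p (g)))) = p(2,) = 1
  (p (p (p (p (g))))) = p(1,) = 3


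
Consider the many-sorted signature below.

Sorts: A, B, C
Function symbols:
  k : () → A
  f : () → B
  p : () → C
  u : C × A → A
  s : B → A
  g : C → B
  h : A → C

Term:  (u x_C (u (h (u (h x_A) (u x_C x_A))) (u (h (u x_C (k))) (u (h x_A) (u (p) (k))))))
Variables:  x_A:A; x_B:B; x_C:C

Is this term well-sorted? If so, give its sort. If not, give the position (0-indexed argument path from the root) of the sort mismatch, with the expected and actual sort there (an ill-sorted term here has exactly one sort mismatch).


well-sorted; sort = A

  x_C : C
          x_A : A
        (h x_A) : C
          x_C : C
          x_A : A
        (u x_C x_A) : A
      (u (h x_A) (u x_C x_A)) : A
    (h (u (h x_A) (u x_C x_A))) : C
          x_C : C
          (k) : A
        (u x_C (k)) : A
      (h (u x_C (k))) : C
          x_A : A
        (h x_A) : C
          (p) : C
          (k) : A
        (u (p) (k)) : A
      (u (h x_A) (u (p) (k))) : A
    (u (h (u x_C (k))) (u (h x_A) (u (p) (k)))) : A
  (u (h (u (h x_A) (u x_C x_A))) (u (h (u x_C (k))) (u (h x_A) (u (p) (k))))) : A
(u x_C (u (h (u (h x_A) (u x_C x_A))) (u (h (u x_C (k))) (u (h x_A) (u (p) (k)))))) : A


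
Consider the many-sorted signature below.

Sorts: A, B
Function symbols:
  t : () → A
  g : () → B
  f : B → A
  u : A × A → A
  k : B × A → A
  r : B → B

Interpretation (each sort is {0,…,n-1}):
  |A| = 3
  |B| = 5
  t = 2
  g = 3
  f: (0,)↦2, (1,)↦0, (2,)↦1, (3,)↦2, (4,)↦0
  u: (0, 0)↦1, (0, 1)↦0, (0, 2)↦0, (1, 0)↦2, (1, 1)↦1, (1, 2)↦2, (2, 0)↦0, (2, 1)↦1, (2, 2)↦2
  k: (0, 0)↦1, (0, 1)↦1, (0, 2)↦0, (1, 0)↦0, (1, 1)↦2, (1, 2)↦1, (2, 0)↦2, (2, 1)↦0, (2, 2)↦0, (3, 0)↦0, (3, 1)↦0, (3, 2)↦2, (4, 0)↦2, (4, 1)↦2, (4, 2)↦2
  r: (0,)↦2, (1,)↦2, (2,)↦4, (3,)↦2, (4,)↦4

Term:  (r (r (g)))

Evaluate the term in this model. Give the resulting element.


  g = 3
  (r (g)) = r(3,) = 2
  (r (r (g))) = r(2,) = 4

value = 4


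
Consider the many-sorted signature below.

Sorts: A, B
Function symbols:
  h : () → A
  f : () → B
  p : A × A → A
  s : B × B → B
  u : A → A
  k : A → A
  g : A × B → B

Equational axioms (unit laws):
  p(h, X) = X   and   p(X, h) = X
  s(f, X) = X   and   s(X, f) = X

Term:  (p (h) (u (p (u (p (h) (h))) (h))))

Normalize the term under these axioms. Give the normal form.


1. (p (h) (u (p (u (p (h) (h))) (h))))  →  (u (p (u (p (h) (h))) (h)))
2. (u (p (u (p (h) (h))) (h)))  →  (u (u (p (h) (h))))
3. (u (u (p (h) (h))))  →  (u (u (h)))

normal form = (u (u (h)))


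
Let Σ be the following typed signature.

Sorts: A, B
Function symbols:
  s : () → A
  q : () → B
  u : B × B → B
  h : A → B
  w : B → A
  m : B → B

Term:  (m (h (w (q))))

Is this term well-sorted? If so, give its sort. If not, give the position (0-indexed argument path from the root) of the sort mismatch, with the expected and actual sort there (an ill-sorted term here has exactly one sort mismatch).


      (q) : B
    (w (q)) : A
  (h (w (q))) : B
(m (h (w (q)))) : B

well-sorted; sort = B


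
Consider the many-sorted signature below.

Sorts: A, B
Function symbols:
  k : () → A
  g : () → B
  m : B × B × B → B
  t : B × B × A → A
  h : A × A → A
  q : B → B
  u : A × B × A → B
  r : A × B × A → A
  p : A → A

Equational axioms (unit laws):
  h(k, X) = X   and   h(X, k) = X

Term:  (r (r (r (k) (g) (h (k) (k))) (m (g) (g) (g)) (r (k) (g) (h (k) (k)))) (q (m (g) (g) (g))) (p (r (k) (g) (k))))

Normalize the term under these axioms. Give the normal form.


1. (r (r (r (k) (g) (h (k) (k))) (m (g) (g) (g)) (r (k) (g) (h (k) (k)))) (q (m (g) (g) (g))) (p (r (k) (g) (k))))  →  (r (r (r (k) (g) (k)) (m (g) (g) (g)) (r (k) (g) (h (k) (k)))) (q (m (g) (g) (g))) (p (r (k) (g) (k))))
2. (r (r (r (k) (g) (k)) (m (g) (g) (g)) (r (k) (g) (h (k) (k)))) (q (m (g) (g) (g))) (p (r (k) (g) (k))))  →  (r (r (r (k) (g) (k)) (m (g) (g) (g)) (r (k) (g) (k))) (q (m (g) (g) (g))) (p (r (k) (g) (k))))

normal form = (r (r (r (k) (g) (k)) (m (g) (g) (g)) (r (k) (g) (k))) (q (m (g) (g) (g))) (p (r (k) (g) (k))))


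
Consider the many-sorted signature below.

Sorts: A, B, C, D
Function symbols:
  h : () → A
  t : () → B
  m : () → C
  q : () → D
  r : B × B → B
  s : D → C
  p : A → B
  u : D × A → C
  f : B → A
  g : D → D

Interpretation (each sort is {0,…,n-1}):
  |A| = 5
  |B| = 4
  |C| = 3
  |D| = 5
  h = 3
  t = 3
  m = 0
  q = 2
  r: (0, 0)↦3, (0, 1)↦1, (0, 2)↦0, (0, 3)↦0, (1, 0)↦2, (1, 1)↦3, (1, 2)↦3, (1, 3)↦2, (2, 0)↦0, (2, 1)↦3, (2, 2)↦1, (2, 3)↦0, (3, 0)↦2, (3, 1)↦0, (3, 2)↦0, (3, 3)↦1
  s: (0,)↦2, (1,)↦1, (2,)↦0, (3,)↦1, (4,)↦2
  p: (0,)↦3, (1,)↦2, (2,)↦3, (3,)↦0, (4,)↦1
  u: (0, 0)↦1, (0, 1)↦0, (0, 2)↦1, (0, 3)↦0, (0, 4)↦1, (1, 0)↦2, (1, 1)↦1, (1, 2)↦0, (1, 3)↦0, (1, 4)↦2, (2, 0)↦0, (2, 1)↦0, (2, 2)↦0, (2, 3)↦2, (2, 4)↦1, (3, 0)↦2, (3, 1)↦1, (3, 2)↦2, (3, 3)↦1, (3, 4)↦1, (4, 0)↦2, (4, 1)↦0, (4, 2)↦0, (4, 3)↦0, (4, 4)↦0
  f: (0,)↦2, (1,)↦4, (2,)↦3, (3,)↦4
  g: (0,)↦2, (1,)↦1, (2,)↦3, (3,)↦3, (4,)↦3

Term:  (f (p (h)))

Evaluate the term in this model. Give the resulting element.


  h = 3
  (p (h)) = p(3,) = 0
  (f (p (h))) = f(0,) = 2

value = 2


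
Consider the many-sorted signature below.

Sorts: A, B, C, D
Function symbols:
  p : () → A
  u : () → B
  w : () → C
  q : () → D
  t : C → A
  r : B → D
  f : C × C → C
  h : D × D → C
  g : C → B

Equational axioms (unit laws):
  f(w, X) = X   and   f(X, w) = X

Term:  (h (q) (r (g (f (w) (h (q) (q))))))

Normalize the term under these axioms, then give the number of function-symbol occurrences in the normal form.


size = 7

1. (h (q) (r (g (f (w) (h (q) (q))))))  →  (h (q) (r (g (h (q) (q)))))
normal form: (h (q) (r (g (h (q) (q)))))


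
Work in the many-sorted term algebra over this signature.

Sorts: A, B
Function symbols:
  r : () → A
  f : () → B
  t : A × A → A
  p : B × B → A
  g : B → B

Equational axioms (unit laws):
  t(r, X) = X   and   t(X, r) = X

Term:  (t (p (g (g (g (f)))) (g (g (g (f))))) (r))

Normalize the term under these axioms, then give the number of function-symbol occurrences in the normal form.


1. (t (p (g (g (g (f)))) (g (g (g (f))))) (r))  →  (p (g (g (g (f)))) (g (g (g (f)))))
normal form: (p (g (g (g (f)))) (g (g (g (f)))))

size = 9


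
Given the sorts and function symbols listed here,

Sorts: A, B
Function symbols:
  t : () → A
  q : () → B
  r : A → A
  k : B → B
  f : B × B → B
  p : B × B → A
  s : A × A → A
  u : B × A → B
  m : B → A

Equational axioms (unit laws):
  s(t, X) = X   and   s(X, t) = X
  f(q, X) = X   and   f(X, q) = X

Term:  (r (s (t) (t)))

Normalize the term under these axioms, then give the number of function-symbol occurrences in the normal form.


size = 2

1. (r (s (t) (t)))  →  (r (t))
normal form: (r (t))


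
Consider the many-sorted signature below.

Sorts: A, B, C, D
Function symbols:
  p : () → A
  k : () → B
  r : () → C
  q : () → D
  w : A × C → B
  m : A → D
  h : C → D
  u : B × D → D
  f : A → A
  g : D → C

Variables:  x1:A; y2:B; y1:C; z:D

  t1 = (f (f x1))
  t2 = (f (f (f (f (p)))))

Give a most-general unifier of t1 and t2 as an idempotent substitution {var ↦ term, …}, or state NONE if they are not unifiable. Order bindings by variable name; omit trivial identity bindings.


{x1 ↦ (f (f (p)))}


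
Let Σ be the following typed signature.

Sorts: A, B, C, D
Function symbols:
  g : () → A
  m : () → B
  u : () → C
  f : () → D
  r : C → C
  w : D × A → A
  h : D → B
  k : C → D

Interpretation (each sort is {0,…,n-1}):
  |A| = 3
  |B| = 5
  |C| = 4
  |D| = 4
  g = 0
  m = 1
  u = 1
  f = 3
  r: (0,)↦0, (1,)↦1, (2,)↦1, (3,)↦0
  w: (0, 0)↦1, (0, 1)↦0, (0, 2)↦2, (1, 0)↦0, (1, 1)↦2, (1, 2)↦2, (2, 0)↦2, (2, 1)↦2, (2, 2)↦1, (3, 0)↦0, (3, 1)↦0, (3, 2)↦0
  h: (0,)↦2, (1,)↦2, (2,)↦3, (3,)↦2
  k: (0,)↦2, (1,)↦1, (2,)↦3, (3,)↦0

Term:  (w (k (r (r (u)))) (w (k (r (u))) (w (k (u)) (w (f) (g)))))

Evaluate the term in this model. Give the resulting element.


  u = 1
  (r (u)) = r(1,) = 1
  (r (r (u))) = r(1,) = 1
  (k (r (r (u)))) = k(1,) = 1
  u = 1
  (r (u)) = r(1,) = 1
  (k (r (u))) = k(1,) = 1
  u = 1
  (k (u)) = k(1,) = 1
  f = 3
  g = 0
  (w (f) (g)) = w(3, 0) = 0
  (w (k (u)) (w (f) (g))) = w(1, 0) = 0
  (w (k (r (u))) (w (k (u)) (w (f) (g)))) = w(1, 0) = 0
  (w (k (r (r (u)))) (w (k (r (u))) (w (k (u)) (w (f) (g))))) = w(1, 0) = 0

value = 0


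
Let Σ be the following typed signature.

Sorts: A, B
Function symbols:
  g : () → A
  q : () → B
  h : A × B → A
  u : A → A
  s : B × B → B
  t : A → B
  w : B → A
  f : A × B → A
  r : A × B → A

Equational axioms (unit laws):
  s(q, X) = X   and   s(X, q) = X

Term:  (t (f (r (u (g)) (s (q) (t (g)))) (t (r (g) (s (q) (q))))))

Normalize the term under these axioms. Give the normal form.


1. (t (f (r (u (g)) (s (q) (t (g)))) (t (r (g) (s (q) (q))))))  →  (t (f (r (u (g)) (t (g))) (t (r (g) (s (q) (q))))))
2. (t (f (r (u (g)) (t (g))) (t (r (g) (s (q) (q))))))  →  (t (f (r (u (g)) (t (g))) (t (r (g) (q)))))

normal form = (t (f (r (u (g)) (t (g))) (t (r (g) (q)))))


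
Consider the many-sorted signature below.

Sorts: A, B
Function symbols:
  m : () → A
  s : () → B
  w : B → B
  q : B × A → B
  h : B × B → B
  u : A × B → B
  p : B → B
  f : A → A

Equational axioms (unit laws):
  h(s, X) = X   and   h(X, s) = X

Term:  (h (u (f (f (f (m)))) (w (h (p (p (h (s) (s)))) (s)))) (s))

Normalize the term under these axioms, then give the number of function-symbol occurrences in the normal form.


1. (h (u (f (f (f (m)))) (w (h (p (p (h (s) (s)))) (s)))) (s))  →  (u (f (f (f (m)))) (w (h (p (p (h (s) (s)))) (s))))
2. (u (f (f (f (m)))) (w (h (p (p (h (s) (s)))) (s))))  →  (u (f (f (f (m)))) (w (p (p (h (s) (s))))))
3. (u (f (f (f (m)))) (w (p (p (h (s) (s))))))  →  (u (f (f (f (m)))) (w (p (p (s)))))
normal form: (u (f (f (f (m)))) (w (p (p (s)))))

size = 9


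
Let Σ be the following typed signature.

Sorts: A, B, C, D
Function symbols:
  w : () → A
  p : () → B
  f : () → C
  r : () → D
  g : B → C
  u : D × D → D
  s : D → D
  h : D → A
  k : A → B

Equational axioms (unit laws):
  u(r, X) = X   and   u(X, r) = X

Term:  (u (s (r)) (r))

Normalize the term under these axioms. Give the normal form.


normal form = (s (r))

1. (u (s (r)) (r))  →  (s (r))
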